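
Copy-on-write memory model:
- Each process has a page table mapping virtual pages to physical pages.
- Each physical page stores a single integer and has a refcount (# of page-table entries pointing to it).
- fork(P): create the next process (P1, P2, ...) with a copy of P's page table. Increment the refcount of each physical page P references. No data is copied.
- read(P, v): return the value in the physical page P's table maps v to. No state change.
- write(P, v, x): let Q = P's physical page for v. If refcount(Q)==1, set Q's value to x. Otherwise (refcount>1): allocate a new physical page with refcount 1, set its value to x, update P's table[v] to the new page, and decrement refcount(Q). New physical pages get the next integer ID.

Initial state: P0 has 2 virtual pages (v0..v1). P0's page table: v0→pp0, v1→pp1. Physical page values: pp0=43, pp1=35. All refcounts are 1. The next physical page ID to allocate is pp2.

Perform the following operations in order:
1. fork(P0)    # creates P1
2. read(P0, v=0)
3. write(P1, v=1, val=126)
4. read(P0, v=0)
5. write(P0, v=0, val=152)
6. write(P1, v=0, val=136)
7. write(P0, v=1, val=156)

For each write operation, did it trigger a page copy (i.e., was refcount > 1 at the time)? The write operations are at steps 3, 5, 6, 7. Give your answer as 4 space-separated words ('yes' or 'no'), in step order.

Op 1: fork(P0) -> P1. 2 ppages; refcounts: pp0:2 pp1:2
Op 2: read(P0, v0) -> 43. No state change.
Op 3: write(P1, v1, 126). refcount(pp1)=2>1 -> COPY to pp2. 3 ppages; refcounts: pp0:2 pp1:1 pp2:1
Op 4: read(P0, v0) -> 43. No state change.
Op 5: write(P0, v0, 152). refcount(pp0)=2>1 -> COPY to pp3. 4 ppages; refcounts: pp0:1 pp1:1 pp2:1 pp3:1
Op 6: write(P1, v0, 136). refcount(pp0)=1 -> write in place. 4 ppages; refcounts: pp0:1 pp1:1 pp2:1 pp3:1
Op 7: write(P0, v1, 156). refcount(pp1)=1 -> write in place. 4 ppages; refcounts: pp0:1 pp1:1 pp2:1 pp3:1

yes yes no no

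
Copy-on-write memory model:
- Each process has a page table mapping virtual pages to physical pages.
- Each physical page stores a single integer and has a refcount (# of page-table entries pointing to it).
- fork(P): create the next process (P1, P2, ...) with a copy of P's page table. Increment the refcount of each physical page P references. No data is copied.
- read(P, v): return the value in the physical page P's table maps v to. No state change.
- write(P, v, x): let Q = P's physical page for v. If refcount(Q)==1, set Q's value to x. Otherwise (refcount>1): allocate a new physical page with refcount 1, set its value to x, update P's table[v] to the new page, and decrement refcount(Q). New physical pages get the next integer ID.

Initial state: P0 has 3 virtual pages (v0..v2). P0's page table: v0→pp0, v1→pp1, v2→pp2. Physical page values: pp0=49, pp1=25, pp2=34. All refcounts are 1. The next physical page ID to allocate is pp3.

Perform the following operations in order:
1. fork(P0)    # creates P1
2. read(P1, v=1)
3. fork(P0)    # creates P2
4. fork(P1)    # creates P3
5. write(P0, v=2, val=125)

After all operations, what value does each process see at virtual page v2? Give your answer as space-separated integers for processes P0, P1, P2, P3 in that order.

Answer: 125 34 34 34

Derivation:
Op 1: fork(P0) -> P1. 3 ppages; refcounts: pp0:2 pp1:2 pp2:2
Op 2: read(P1, v1) -> 25. No state change.
Op 3: fork(P0) -> P2. 3 ppages; refcounts: pp0:3 pp1:3 pp2:3
Op 4: fork(P1) -> P3. 3 ppages; refcounts: pp0:4 pp1:4 pp2:4
Op 5: write(P0, v2, 125). refcount(pp2)=4>1 -> COPY to pp3. 4 ppages; refcounts: pp0:4 pp1:4 pp2:3 pp3:1
P0: v2 -> pp3 = 125
P1: v2 -> pp2 = 34
P2: v2 -> pp2 = 34
P3: v2 -> pp2 = 34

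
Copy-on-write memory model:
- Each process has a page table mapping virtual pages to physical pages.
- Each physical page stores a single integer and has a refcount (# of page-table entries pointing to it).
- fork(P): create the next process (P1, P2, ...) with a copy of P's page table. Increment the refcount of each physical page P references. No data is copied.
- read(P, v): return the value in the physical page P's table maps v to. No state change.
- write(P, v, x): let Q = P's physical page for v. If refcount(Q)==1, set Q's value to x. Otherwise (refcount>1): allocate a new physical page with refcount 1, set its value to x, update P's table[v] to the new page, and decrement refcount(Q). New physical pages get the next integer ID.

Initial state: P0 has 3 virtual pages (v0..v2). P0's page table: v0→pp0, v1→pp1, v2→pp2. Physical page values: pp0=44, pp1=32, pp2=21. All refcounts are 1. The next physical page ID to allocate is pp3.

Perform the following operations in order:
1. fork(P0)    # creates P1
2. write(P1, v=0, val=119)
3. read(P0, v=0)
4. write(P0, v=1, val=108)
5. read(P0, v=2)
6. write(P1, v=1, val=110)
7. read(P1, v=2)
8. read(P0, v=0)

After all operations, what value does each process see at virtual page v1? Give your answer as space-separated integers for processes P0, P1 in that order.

Answer: 108 110

Derivation:
Op 1: fork(P0) -> P1. 3 ppages; refcounts: pp0:2 pp1:2 pp2:2
Op 2: write(P1, v0, 119). refcount(pp0)=2>1 -> COPY to pp3. 4 ppages; refcounts: pp0:1 pp1:2 pp2:2 pp3:1
Op 3: read(P0, v0) -> 44. No state change.
Op 4: write(P0, v1, 108). refcount(pp1)=2>1 -> COPY to pp4. 5 ppages; refcounts: pp0:1 pp1:1 pp2:2 pp3:1 pp4:1
Op 5: read(P0, v2) -> 21. No state change.
Op 6: write(P1, v1, 110). refcount(pp1)=1 -> write in place. 5 ppages; refcounts: pp0:1 pp1:1 pp2:2 pp3:1 pp4:1
Op 7: read(P1, v2) -> 21. No state change.
Op 8: read(P0, v0) -> 44. No state change.
P0: v1 -> pp4 = 108
P1: v1 -> pp1 = 110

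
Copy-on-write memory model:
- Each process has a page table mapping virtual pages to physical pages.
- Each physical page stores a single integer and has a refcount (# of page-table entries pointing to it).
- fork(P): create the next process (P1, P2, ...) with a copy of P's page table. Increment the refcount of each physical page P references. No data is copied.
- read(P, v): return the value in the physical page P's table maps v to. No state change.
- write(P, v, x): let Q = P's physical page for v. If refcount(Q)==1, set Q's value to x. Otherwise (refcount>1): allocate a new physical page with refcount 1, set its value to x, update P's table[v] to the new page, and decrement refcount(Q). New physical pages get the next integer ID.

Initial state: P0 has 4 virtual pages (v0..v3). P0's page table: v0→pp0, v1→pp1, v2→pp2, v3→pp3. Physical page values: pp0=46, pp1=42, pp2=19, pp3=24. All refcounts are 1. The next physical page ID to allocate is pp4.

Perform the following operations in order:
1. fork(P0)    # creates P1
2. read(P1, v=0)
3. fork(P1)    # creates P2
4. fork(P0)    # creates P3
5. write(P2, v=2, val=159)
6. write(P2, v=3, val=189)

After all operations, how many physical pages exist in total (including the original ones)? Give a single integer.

Op 1: fork(P0) -> P1. 4 ppages; refcounts: pp0:2 pp1:2 pp2:2 pp3:2
Op 2: read(P1, v0) -> 46. No state change.
Op 3: fork(P1) -> P2. 4 ppages; refcounts: pp0:3 pp1:3 pp2:3 pp3:3
Op 4: fork(P0) -> P3. 4 ppages; refcounts: pp0:4 pp1:4 pp2:4 pp3:4
Op 5: write(P2, v2, 159). refcount(pp2)=4>1 -> COPY to pp4. 5 ppages; refcounts: pp0:4 pp1:4 pp2:3 pp3:4 pp4:1
Op 6: write(P2, v3, 189). refcount(pp3)=4>1 -> COPY to pp5. 6 ppages; refcounts: pp0:4 pp1:4 pp2:3 pp3:3 pp4:1 pp5:1

Answer: 6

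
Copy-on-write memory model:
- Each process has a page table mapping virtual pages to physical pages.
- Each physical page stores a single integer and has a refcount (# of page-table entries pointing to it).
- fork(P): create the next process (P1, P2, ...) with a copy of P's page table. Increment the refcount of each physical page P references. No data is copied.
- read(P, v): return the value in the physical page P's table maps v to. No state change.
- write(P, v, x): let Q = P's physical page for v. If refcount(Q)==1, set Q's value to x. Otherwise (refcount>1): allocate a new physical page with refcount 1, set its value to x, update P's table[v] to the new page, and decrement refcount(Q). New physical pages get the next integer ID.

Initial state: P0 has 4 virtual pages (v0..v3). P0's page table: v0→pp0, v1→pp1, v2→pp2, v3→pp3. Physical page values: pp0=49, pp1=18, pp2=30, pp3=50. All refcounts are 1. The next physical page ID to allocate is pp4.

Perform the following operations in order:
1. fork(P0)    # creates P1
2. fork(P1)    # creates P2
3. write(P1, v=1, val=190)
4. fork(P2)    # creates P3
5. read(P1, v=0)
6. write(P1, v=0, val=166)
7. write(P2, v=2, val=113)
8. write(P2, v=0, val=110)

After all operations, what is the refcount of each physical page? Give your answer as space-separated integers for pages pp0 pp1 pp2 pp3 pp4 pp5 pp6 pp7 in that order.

Op 1: fork(P0) -> P1. 4 ppages; refcounts: pp0:2 pp1:2 pp2:2 pp3:2
Op 2: fork(P1) -> P2. 4 ppages; refcounts: pp0:3 pp1:3 pp2:3 pp3:3
Op 3: write(P1, v1, 190). refcount(pp1)=3>1 -> COPY to pp4. 5 ppages; refcounts: pp0:3 pp1:2 pp2:3 pp3:3 pp4:1
Op 4: fork(P2) -> P3. 5 ppages; refcounts: pp0:4 pp1:3 pp2:4 pp3:4 pp4:1
Op 5: read(P1, v0) -> 49. No state change.
Op 6: write(P1, v0, 166). refcount(pp0)=4>1 -> COPY to pp5. 6 ppages; refcounts: pp0:3 pp1:3 pp2:4 pp3:4 pp4:1 pp5:1
Op 7: write(P2, v2, 113). refcount(pp2)=4>1 -> COPY to pp6. 7 ppages; refcounts: pp0:3 pp1:3 pp2:3 pp3:4 pp4:1 pp5:1 pp6:1
Op 8: write(P2, v0, 110). refcount(pp0)=3>1 -> COPY to pp7. 8 ppages; refcounts: pp0:2 pp1:3 pp2:3 pp3:4 pp4:1 pp5:1 pp6:1 pp7:1

Answer: 2 3 3 4 1 1 1 1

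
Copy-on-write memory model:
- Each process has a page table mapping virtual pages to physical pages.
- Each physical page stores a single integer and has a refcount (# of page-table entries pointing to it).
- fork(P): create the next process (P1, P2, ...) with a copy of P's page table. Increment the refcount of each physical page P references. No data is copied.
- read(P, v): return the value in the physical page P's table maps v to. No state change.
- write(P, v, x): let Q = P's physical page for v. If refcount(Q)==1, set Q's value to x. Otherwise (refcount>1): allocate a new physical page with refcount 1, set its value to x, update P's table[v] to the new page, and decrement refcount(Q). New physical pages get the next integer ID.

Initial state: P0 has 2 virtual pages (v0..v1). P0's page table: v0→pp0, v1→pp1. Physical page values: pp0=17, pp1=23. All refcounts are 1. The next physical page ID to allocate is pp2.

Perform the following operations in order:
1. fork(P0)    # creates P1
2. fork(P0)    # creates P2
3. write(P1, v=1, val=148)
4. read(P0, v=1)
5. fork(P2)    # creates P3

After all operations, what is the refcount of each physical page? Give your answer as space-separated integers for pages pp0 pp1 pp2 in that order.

Op 1: fork(P0) -> P1. 2 ppages; refcounts: pp0:2 pp1:2
Op 2: fork(P0) -> P2. 2 ppages; refcounts: pp0:3 pp1:3
Op 3: write(P1, v1, 148). refcount(pp1)=3>1 -> COPY to pp2. 3 ppages; refcounts: pp0:3 pp1:2 pp2:1
Op 4: read(P0, v1) -> 23. No state change.
Op 5: fork(P2) -> P3. 3 ppages; refcounts: pp0:4 pp1:3 pp2:1

Answer: 4 3 1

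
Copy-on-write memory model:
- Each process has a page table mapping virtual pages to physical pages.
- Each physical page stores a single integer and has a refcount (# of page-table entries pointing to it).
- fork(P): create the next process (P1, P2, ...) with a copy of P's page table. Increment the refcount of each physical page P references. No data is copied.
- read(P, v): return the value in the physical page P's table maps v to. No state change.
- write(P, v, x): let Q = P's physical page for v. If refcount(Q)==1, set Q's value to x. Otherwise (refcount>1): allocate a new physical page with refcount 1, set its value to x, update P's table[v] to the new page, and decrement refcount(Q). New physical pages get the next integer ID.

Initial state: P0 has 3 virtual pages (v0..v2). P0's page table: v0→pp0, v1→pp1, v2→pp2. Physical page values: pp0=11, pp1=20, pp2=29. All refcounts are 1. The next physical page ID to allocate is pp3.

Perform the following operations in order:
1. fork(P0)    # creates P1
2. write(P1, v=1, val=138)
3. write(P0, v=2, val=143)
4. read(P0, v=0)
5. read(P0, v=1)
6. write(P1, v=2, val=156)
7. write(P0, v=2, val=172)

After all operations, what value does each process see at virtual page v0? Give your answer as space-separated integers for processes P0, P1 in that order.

Answer: 11 11

Derivation:
Op 1: fork(P0) -> P1. 3 ppages; refcounts: pp0:2 pp1:2 pp2:2
Op 2: write(P1, v1, 138). refcount(pp1)=2>1 -> COPY to pp3. 4 ppages; refcounts: pp0:2 pp1:1 pp2:2 pp3:1
Op 3: write(P0, v2, 143). refcount(pp2)=2>1 -> COPY to pp4. 5 ppages; refcounts: pp0:2 pp1:1 pp2:1 pp3:1 pp4:1
Op 4: read(P0, v0) -> 11. No state change.
Op 5: read(P0, v1) -> 20. No state change.
Op 6: write(P1, v2, 156). refcount(pp2)=1 -> write in place. 5 ppages; refcounts: pp0:2 pp1:1 pp2:1 pp3:1 pp4:1
Op 7: write(P0, v2, 172). refcount(pp4)=1 -> write in place. 5 ppages; refcounts: pp0:2 pp1:1 pp2:1 pp3:1 pp4:1
P0: v0 -> pp0 = 11
P1: v0 -> pp0 = 11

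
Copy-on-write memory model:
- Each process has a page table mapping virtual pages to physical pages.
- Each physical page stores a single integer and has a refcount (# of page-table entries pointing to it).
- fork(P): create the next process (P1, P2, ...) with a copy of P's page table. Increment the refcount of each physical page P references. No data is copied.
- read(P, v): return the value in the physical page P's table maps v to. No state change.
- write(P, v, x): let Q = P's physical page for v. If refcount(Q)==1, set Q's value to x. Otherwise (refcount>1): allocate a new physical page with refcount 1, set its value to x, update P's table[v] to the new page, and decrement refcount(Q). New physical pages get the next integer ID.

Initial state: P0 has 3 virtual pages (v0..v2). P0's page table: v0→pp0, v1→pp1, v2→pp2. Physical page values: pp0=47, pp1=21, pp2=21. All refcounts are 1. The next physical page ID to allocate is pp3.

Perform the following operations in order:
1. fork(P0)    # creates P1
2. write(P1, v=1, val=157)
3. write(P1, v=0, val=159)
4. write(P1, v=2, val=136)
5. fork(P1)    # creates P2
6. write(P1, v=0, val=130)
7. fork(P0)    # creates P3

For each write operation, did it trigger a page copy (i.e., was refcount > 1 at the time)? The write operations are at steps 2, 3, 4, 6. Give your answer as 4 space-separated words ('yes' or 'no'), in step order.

Op 1: fork(P0) -> P1. 3 ppages; refcounts: pp0:2 pp1:2 pp2:2
Op 2: write(P1, v1, 157). refcount(pp1)=2>1 -> COPY to pp3. 4 ppages; refcounts: pp0:2 pp1:1 pp2:2 pp3:1
Op 3: write(P1, v0, 159). refcount(pp0)=2>1 -> COPY to pp4. 5 ppages; refcounts: pp0:1 pp1:1 pp2:2 pp3:1 pp4:1
Op 4: write(P1, v2, 136). refcount(pp2)=2>1 -> COPY to pp5. 6 ppages; refcounts: pp0:1 pp1:1 pp2:1 pp3:1 pp4:1 pp5:1
Op 5: fork(P1) -> P2. 6 ppages; refcounts: pp0:1 pp1:1 pp2:1 pp3:2 pp4:2 pp5:2
Op 6: write(P1, v0, 130). refcount(pp4)=2>1 -> COPY to pp6. 7 ppages; refcounts: pp0:1 pp1:1 pp2:1 pp3:2 pp4:1 pp5:2 pp6:1
Op 7: fork(P0) -> P3. 7 ppages; refcounts: pp0:2 pp1:2 pp2:2 pp3:2 pp4:1 pp5:2 pp6:1

yes yes yes yes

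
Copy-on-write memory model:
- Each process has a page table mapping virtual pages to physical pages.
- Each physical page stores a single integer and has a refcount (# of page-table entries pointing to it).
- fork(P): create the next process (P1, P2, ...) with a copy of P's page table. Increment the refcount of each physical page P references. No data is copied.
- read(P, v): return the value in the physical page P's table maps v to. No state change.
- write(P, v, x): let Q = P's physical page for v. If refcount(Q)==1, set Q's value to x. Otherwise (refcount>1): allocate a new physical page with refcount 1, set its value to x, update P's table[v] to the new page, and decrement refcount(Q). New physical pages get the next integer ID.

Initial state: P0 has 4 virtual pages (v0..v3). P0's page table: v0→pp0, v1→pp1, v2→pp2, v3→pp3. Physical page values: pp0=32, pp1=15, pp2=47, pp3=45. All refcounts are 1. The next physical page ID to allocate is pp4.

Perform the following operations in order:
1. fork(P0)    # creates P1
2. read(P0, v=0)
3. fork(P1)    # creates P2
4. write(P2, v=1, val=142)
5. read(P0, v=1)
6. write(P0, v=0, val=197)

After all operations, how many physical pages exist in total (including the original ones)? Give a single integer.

Op 1: fork(P0) -> P1. 4 ppages; refcounts: pp0:2 pp1:2 pp2:2 pp3:2
Op 2: read(P0, v0) -> 32. No state change.
Op 3: fork(P1) -> P2. 4 ppages; refcounts: pp0:3 pp1:3 pp2:3 pp3:3
Op 4: write(P2, v1, 142). refcount(pp1)=3>1 -> COPY to pp4. 5 ppages; refcounts: pp0:3 pp1:2 pp2:3 pp3:3 pp4:1
Op 5: read(P0, v1) -> 15. No state change.
Op 6: write(P0, v0, 197). refcount(pp0)=3>1 -> COPY to pp5. 6 ppages; refcounts: pp0:2 pp1:2 pp2:3 pp3:3 pp4:1 pp5:1

Answer: 6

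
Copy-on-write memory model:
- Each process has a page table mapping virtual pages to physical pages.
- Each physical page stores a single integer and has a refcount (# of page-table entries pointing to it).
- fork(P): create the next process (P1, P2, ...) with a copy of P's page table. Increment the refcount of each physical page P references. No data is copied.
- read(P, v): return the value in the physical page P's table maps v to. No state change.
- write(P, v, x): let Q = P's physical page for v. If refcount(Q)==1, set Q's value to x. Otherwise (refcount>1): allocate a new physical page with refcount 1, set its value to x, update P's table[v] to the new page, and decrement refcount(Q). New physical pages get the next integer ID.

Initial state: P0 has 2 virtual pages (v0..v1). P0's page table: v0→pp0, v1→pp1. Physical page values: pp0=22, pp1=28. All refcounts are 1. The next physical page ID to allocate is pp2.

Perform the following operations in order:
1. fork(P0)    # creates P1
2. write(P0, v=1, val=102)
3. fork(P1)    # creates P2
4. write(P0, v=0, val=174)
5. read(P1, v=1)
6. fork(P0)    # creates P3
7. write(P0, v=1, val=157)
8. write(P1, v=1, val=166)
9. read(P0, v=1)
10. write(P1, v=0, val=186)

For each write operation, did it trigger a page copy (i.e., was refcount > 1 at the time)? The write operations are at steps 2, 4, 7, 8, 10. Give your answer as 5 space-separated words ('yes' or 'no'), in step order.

Op 1: fork(P0) -> P1. 2 ppages; refcounts: pp0:2 pp1:2
Op 2: write(P0, v1, 102). refcount(pp1)=2>1 -> COPY to pp2. 3 ppages; refcounts: pp0:2 pp1:1 pp2:1
Op 3: fork(P1) -> P2. 3 ppages; refcounts: pp0:3 pp1:2 pp2:1
Op 4: write(P0, v0, 174). refcount(pp0)=3>1 -> COPY to pp3. 4 ppages; refcounts: pp0:2 pp1:2 pp2:1 pp3:1
Op 5: read(P1, v1) -> 28. No state change.
Op 6: fork(P0) -> P3. 4 ppages; refcounts: pp0:2 pp1:2 pp2:2 pp3:2
Op 7: write(P0, v1, 157). refcount(pp2)=2>1 -> COPY to pp4. 5 ppages; refcounts: pp0:2 pp1:2 pp2:1 pp3:2 pp4:1
Op 8: write(P1, v1, 166). refcount(pp1)=2>1 -> COPY to pp5. 6 ppages; refcounts: pp0:2 pp1:1 pp2:1 pp3:2 pp4:1 pp5:1
Op 9: read(P0, v1) -> 157. No state change.
Op 10: write(P1, v0, 186). refcount(pp0)=2>1 -> COPY to pp6. 7 ppages; refcounts: pp0:1 pp1:1 pp2:1 pp3:2 pp4:1 pp5:1 pp6:1

yes yes yes yes yes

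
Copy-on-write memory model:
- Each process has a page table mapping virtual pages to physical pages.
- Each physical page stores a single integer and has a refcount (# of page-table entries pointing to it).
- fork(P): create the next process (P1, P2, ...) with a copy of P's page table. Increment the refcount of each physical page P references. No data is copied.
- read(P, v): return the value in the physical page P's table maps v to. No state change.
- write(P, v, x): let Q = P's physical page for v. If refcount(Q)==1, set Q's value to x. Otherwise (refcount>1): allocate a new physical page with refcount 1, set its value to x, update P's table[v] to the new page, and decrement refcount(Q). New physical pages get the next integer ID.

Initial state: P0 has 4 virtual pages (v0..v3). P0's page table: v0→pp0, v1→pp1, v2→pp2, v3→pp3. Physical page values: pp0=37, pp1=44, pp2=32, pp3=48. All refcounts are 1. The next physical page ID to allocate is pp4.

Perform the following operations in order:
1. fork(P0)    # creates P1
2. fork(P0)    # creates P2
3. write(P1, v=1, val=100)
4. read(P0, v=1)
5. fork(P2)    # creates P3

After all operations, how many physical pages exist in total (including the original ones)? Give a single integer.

Answer: 5

Derivation:
Op 1: fork(P0) -> P1. 4 ppages; refcounts: pp0:2 pp1:2 pp2:2 pp3:2
Op 2: fork(P0) -> P2. 4 ppages; refcounts: pp0:3 pp1:3 pp2:3 pp3:3
Op 3: write(P1, v1, 100). refcount(pp1)=3>1 -> COPY to pp4. 5 ppages; refcounts: pp0:3 pp1:2 pp2:3 pp3:3 pp4:1
Op 4: read(P0, v1) -> 44. No state change.
Op 5: fork(P2) -> P3. 5 ppages; refcounts: pp0:4 pp1:3 pp2:4 pp3:4 pp4:1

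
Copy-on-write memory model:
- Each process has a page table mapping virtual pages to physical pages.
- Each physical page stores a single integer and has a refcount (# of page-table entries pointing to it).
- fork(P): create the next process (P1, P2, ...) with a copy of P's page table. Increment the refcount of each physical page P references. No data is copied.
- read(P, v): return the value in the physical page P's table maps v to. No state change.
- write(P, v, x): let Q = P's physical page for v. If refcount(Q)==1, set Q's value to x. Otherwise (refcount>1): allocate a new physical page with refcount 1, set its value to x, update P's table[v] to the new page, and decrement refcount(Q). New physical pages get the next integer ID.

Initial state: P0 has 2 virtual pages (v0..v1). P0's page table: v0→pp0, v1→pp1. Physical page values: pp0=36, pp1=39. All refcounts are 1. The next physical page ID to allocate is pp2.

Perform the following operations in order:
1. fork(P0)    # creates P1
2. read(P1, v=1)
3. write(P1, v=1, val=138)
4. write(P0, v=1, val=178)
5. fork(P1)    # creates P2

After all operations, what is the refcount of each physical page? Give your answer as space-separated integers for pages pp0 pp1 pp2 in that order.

Op 1: fork(P0) -> P1. 2 ppages; refcounts: pp0:2 pp1:2
Op 2: read(P1, v1) -> 39. No state change.
Op 3: write(P1, v1, 138). refcount(pp1)=2>1 -> COPY to pp2. 3 ppages; refcounts: pp0:2 pp1:1 pp2:1
Op 4: write(P0, v1, 178). refcount(pp1)=1 -> write in place. 3 ppages; refcounts: pp0:2 pp1:1 pp2:1
Op 5: fork(P1) -> P2. 3 ppages; refcounts: pp0:3 pp1:1 pp2:2

Answer: 3 1 2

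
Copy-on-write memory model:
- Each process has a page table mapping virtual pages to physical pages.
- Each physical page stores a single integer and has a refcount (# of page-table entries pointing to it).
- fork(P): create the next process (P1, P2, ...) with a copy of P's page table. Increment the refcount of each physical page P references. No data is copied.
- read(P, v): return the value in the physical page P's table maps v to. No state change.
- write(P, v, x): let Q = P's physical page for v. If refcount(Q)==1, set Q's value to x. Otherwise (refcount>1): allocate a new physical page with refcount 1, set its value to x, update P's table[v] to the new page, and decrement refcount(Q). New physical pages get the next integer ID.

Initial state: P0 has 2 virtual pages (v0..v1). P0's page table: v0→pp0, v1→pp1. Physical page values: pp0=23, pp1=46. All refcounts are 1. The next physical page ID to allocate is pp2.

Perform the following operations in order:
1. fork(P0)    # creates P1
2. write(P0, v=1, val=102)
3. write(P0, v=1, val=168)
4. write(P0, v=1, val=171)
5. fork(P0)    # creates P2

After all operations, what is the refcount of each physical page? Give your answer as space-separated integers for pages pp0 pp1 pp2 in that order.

Op 1: fork(P0) -> P1. 2 ppages; refcounts: pp0:2 pp1:2
Op 2: write(P0, v1, 102). refcount(pp1)=2>1 -> COPY to pp2. 3 ppages; refcounts: pp0:2 pp1:1 pp2:1
Op 3: write(P0, v1, 168). refcount(pp2)=1 -> write in place. 3 ppages; refcounts: pp0:2 pp1:1 pp2:1
Op 4: write(P0, v1, 171). refcount(pp2)=1 -> write in place. 3 ppages; refcounts: pp0:2 pp1:1 pp2:1
Op 5: fork(P0) -> P2. 3 ppages; refcounts: pp0:3 pp1:1 pp2:2

Answer: 3 1 2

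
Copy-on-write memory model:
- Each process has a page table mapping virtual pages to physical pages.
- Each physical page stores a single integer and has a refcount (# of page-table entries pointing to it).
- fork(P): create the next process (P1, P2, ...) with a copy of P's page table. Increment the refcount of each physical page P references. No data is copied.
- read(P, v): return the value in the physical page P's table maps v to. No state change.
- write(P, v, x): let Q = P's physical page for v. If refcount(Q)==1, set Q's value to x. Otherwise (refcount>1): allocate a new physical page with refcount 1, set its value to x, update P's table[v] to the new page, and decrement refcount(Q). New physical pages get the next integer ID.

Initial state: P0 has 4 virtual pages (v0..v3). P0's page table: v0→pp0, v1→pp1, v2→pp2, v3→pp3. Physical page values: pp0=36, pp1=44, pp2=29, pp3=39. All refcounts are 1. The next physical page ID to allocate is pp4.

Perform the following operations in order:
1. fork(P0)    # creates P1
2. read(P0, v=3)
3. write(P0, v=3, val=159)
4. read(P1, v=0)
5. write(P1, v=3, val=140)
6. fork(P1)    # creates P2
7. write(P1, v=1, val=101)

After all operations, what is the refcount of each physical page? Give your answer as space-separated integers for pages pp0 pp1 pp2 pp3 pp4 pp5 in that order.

Answer: 3 2 3 2 1 1

Derivation:
Op 1: fork(P0) -> P1. 4 ppages; refcounts: pp0:2 pp1:2 pp2:2 pp3:2
Op 2: read(P0, v3) -> 39. No state change.
Op 3: write(P0, v3, 159). refcount(pp3)=2>1 -> COPY to pp4. 5 ppages; refcounts: pp0:2 pp1:2 pp2:2 pp3:1 pp4:1
Op 4: read(P1, v0) -> 36. No state change.
Op 5: write(P1, v3, 140). refcount(pp3)=1 -> write in place. 5 ppages; refcounts: pp0:2 pp1:2 pp2:2 pp3:1 pp4:1
Op 6: fork(P1) -> P2. 5 ppages; refcounts: pp0:3 pp1:3 pp2:3 pp3:2 pp4:1
Op 7: write(P1, v1, 101). refcount(pp1)=3>1 -> COPY to pp5. 6 ppages; refcounts: pp0:3 pp1:2 pp2:3 pp3:2 pp4:1 pp5:1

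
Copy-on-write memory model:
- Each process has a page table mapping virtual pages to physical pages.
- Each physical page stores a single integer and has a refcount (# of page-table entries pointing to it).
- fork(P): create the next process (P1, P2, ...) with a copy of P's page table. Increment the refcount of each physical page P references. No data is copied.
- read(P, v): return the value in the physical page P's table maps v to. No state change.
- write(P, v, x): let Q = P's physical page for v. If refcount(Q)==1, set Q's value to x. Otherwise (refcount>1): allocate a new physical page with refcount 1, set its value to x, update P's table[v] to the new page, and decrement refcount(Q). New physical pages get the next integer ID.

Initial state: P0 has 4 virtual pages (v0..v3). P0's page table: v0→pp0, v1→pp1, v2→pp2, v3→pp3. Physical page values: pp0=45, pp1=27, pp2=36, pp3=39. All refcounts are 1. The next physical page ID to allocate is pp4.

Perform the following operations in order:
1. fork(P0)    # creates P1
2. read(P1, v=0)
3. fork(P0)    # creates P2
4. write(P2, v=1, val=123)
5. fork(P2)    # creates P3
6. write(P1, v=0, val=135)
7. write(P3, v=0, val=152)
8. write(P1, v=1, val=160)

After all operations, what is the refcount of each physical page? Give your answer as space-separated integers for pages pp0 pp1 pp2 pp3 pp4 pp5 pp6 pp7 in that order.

Answer: 2 1 4 4 2 1 1 1

Derivation:
Op 1: fork(P0) -> P1. 4 ppages; refcounts: pp0:2 pp1:2 pp2:2 pp3:2
Op 2: read(P1, v0) -> 45. No state change.
Op 3: fork(P0) -> P2. 4 ppages; refcounts: pp0:3 pp1:3 pp2:3 pp3:3
Op 4: write(P2, v1, 123). refcount(pp1)=3>1 -> COPY to pp4. 5 ppages; refcounts: pp0:3 pp1:2 pp2:3 pp3:3 pp4:1
Op 5: fork(P2) -> P3. 5 ppages; refcounts: pp0:4 pp1:2 pp2:4 pp3:4 pp4:2
Op 6: write(P1, v0, 135). refcount(pp0)=4>1 -> COPY to pp5. 6 ppages; refcounts: pp0:3 pp1:2 pp2:4 pp3:4 pp4:2 pp5:1
Op 7: write(P3, v0, 152). refcount(pp0)=3>1 -> COPY to pp6. 7 ppages; refcounts: pp0:2 pp1:2 pp2:4 pp3:4 pp4:2 pp5:1 pp6:1
Op 8: write(P1, v1, 160). refcount(pp1)=2>1 -> COPY to pp7. 8 ppages; refcounts: pp0:2 pp1:1 pp2:4 pp3:4 pp4:2 pp5:1 pp6:1 pp7:1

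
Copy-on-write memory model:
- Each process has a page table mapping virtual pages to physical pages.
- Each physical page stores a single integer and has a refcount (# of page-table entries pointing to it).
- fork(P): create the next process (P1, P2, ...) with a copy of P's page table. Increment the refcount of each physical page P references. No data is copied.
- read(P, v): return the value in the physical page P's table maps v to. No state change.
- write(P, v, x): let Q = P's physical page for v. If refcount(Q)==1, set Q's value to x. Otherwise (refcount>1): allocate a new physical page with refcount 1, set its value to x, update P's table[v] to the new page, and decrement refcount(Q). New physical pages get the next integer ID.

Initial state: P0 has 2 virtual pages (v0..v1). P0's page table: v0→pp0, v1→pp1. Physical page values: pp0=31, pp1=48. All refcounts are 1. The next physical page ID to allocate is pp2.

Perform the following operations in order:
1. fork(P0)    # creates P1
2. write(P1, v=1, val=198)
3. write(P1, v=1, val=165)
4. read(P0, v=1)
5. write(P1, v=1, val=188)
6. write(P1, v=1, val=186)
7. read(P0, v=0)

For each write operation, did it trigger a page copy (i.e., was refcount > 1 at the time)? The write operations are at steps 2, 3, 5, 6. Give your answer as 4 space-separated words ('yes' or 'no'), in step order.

Op 1: fork(P0) -> P1. 2 ppages; refcounts: pp0:2 pp1:2
Op 2: write(P1, v1, 198). refcount(pp1)=2>1 -> COPY to pp2. 3 ppages; refcounts: pp0:2 pp1:1 pp2:1
Op 3: write(P1, v1, 165). refcount(pp2)=1 -> write in place. 3 ppages; refcounts: pp0:2 pp1:1 pp2:1
Op 4: read(P0, v1) -> 48. No state change.
Op 5: write(P1, v1, 188). refcount(pp2)=1 -> write in place. 3 ppages; refcounts: pp0:2 pp1:1 pp2:1
Op 6: write(P1, v1, 186). refcount(pp2)=1 -> write in place. 3 ppages; refcounts: pp0:2 pp1:1 pp2:1
Op 7: read(P0, v0) -> 31. No state change.

yes no no no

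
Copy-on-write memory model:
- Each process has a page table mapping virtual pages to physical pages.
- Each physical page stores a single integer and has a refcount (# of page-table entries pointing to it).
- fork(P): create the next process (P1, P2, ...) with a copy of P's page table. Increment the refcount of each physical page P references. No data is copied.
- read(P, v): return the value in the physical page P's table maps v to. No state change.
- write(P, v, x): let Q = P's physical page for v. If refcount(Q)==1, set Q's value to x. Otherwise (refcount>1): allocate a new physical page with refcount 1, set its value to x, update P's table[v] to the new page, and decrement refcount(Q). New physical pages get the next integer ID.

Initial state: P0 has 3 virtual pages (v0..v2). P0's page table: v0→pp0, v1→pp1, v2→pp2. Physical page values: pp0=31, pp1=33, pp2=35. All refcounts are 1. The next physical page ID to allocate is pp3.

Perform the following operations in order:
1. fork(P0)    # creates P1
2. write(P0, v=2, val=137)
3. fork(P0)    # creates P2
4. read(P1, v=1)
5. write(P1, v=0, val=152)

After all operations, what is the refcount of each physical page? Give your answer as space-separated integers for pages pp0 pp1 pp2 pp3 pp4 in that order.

Answer: 2 3 1 2 1

Derivation:
Op 1: fork(P0) -> P1. 3 ppages; refcounts: pp0:2 pp1:2 pp2:2
Op 2: write(P0, v2, 137). refcount(pp2)=2>1 -> COPY to pp3. 4 ppages; refcounts: pp0:2 pp1:2 pp2:1 pp3:1
Op 3: fork(P0) -> P2. 4 ppages; refcounts: pp0:3 pp1:3 pp2:1 pp3:2
Op 4: read(P1, v1) -> 33. No state change.
Op 5: write(P1, v0, 152). refcount(pp0)=3>1 -> COPY to pp4. 5 ppages; refcounts: pp0:2 pp1:3 pp2:1 pp3:2 pp4:1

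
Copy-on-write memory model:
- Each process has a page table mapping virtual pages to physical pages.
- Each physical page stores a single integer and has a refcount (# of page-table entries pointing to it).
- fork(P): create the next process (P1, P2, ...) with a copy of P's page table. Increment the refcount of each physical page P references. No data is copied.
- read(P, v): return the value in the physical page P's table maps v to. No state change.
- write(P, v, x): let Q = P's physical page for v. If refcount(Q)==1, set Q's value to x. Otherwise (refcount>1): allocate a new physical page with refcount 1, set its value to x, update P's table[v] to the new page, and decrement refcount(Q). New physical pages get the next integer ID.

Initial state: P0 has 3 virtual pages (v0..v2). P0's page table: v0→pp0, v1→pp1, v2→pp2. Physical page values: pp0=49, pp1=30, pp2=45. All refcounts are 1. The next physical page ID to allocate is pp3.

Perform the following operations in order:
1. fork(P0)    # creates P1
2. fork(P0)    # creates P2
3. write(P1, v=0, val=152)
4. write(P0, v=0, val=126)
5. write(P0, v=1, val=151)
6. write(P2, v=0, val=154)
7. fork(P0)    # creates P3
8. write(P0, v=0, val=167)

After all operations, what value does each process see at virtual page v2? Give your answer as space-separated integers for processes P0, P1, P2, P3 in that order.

Answer: 45 45 45 45

Derivation:
Op 1: fork(P0) -> P1. 3 ppages; refcounts: pp0:2 pp1:2 pp2:2
Op 2: fork(P0) -> P2. 3 ppages; refcounts: pp0:3 pp1:3 pp2:3
Op 3: write(P1, v0, 152). refcount(pp0)=3>1 -> COPY to pp3. 4 ppages; refcounts: pp0:2 pp1:3 pp2:3 pp3:1
Op 4: write(P0, v0, 126). refcount(pp0)=2>1 -> COPY to pp4. 5 ppages; refcounts: pp0:1 pp1:3 pp2:3 pp3:1 pp4:1
Op 5: write(P0, v1, 151). refcount(pp1)=3>1 -> COPY to pp5. 6 ppages; refcounts: pp0:1 pp1:2 pp2:3 pp3:1 pp4:1 pp5:1
Op 6: write(P2, v0, 154). refcount(pp0)=1 -> write in place. 6 ppages; refcounts: pp0:1 pp1:2 pp2:3 pp3:1 pp4:1 pp5:1
Op 7: fork(P0) -> P3. 6 ppages; refcounts: pp0:1 pp1:2 pp2:4 pp3:1 pp4:2 pp5:2
Op 8: write(P0, v0, 167). refcount(pp4)=2>1 -> COPY to pp6. 7 ppages; refcounts: pp0:1 pp1:2 pp2:4 pp3:1 pp4:1 pp5:2 pp6:1
P0: v2 -> pp2 = 45
P1: v2 -> pp2 = 45
P2: v2 -> pp2 = 45
P3: v2 -> pp2 = 45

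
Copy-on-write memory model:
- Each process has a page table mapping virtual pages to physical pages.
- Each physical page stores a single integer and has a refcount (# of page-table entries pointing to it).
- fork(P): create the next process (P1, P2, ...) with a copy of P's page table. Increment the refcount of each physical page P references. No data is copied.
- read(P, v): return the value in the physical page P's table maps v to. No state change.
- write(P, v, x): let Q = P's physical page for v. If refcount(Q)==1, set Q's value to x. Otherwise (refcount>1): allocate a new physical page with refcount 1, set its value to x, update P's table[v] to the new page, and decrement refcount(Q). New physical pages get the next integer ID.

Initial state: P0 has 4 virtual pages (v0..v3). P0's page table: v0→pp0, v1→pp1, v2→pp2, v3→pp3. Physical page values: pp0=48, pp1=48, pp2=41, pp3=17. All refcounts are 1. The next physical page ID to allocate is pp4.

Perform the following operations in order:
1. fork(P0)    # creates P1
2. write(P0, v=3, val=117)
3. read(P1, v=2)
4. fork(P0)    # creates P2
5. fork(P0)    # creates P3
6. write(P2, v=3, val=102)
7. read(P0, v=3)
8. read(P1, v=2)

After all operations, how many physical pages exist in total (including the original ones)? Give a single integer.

Op 1: fork(P0) -> P1. 4 ppages; refcounts: pp0:2 pp1:2 pp2:2 pp3:2
Op 2: write(P0, v3, 117). refcount(pp3)=2>1 -> COPY to pp4. 5 ppages; refcounts: pp0:2 pp1:2 pp2:2 pp3:1 pp4:1
Op 3: read(P1, v2) -> 41. No state change.
Op 4: fork(P0) -> P2. 5 ppages; refcounts: pp0:3 pp1:3 pp2:3 pp3:1 pp4:2
Op 5: fork(P0) -> P3. 5 ppages; refcounts: pp0:4 pp1:4 pp2:4 pp3:1 pp4:3
Op 6: write(P2, v3, 102). refcount(pp4)=3>1 -> COPY to pp5. 6 ppages; refcounts: pp0:4 pp1:4 pp2:4 pp3:1 pp4:2 pp5:1
Op 7: read(P0, v3) -> 117. No state change.
Op 8: read(P1, v2) -> 41. No state change.

Answer: 6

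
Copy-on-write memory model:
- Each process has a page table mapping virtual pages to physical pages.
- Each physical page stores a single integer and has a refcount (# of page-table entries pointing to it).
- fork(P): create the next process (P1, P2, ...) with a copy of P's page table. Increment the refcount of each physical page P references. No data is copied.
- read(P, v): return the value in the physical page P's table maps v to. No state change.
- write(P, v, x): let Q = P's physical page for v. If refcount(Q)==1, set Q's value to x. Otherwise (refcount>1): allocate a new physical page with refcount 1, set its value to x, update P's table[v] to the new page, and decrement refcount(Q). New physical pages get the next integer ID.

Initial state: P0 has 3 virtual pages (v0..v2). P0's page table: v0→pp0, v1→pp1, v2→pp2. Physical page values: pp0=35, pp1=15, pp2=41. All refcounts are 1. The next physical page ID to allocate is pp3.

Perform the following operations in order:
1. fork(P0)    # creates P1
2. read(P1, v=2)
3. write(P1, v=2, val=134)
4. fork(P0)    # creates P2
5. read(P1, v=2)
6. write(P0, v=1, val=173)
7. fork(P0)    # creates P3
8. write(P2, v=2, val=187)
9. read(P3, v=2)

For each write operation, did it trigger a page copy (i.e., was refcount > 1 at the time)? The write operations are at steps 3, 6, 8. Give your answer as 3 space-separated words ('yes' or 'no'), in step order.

Op 1: fork(P0) -> P1. 3 ppages; refcounts: pp0:2 pp1:2 pp2:2
Op 2: read(P1, v2) -> 41. No state change.
Op 3: write(P1, v2, 134). refcount(pp2)=2>1 -> COPY to pp3. 4 ppages; refcounts: pp0:2 pp1:2 pp2:1 pp3:1
Op 4: fork(P0) -> P2. 4 ppages; refcounts: pp0:3 pp1:3 pp2:2 pp3:1
Op 5: read(P1, v2) -> 134. No state change.
Op 6: write(P0, v1, 173). refcount(pp1)=3>1 -> COPY to pp4. 5 ppages; refcounts: pp0:3 pp1:2 pp2:2 pp3:1 pp4:1
Op 7: fork(P0) -> P3. 5 ppages; refcounts: pp0:4 pp1:2 pp2:3 pp3:1 pp4:2
Op 8: write(P2, v2, 187). refcount(pp2)=3>1 -> COPY to pp5. 6 ppages; refcounts: pp0:4 pp1:2 pp2:2 pp3:1 pp4:2 pp5:1
Op 9: read(P3, v2) -> 41. No state change.

yes yes yes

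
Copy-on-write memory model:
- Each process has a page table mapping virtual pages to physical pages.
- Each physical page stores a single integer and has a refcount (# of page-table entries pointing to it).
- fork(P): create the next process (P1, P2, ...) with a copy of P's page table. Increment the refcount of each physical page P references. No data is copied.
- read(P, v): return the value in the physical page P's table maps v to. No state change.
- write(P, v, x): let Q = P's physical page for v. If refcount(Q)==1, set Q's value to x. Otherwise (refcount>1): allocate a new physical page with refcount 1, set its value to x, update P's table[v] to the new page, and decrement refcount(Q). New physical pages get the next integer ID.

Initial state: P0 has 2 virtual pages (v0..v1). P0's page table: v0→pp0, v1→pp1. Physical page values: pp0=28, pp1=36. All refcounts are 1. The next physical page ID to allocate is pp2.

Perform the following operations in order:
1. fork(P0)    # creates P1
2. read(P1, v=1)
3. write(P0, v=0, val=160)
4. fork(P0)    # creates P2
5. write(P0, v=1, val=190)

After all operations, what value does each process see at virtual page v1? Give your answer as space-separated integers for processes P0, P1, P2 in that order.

Answer: 190 36 36

Derivation:
Op 1: fork(P0) -> P1. 2 ppages; refcounts: pp0:2 pp1:2
Op 2: read(P1, v1) -> 36. No state change.
Op 3: write(P0, v0, 160). refcount(pp0)=2>1 -> COPY to pp2. 3 ppages; refcounts: pp0:1 pp1:2 pp2:1
Op 4: fork(P0) -> P2. 3 ppages; refcounts: pp0:1 pp1:3 pp2:2
Op 5: write(P0, v1, 190). refcount(pp1)=3>1 -> COPY to pp3. 4 ppages; refcounts: pp0:1 pp1:2 pp2:2 pp3:1
P0: v1 -> pp3 = 190
P1: v1 -> pp1 = 36
P2: v1 -> pp1 = 36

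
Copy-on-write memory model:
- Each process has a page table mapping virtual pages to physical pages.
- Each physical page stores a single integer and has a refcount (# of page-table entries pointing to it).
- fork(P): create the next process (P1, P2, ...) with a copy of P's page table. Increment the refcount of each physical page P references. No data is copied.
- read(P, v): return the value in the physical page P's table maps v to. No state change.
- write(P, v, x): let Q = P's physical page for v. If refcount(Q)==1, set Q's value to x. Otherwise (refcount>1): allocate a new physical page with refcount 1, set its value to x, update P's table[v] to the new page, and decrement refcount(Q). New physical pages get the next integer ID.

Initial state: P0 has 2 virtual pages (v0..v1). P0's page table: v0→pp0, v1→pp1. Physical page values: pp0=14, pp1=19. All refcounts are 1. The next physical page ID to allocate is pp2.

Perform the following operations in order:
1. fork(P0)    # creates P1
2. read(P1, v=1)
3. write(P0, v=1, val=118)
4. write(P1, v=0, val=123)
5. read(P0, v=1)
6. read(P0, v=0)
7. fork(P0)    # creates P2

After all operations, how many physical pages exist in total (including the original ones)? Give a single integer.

Answer: 4

Derivation:
Op 1: fork(P0) -> P1. 2 ppages; refcounts: pp0:2 pp1:2
Op 2: read(P1, v1) -> 19. No state change.
Op 3: write(P0, v1, 118). refcount(pp1)=2>1 -> COPY to pp2. 3 ppages; refcounts: pp0:2 pp1:1 pp2:1
Op 4: write(P1, v0, 123). refcount(pp0)=2>1 -> COPY to pp3. 4 ppages; refcounts: pp0:1 pp1:1 pp2:1 pp3:1
Op 5: read(P0, v1) -> 118. No state change.
Op 6: read(P0, v0) -> 14. No state change.
Op 7: fork(P0) -> P2. 4 ppages; refcounts: pp0:2 pp1:1 pp2:2 pp3:1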